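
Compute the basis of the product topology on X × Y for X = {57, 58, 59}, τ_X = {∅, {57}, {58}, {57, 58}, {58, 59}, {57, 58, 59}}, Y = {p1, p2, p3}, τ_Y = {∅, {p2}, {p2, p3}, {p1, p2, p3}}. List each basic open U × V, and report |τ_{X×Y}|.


Basis B = {∅ × ∅, {57} × {p2}, {58} × {p2}, {57} × {p2, p3}, {57, 58} × {p2}, {58} × {p2, p3}, {58, 59} × {p2}, {57} × {p1, p2, p3}, {57, 58, 59} × {p2}, {58} × {p1, p2, p3}, {57, 58} × {p2, p3}, {58, 59} × {p2, p3}, {57, 58} × {p1, p2, p3}, {57, 58, 59} × {p2, p3}, {58, 59} × {p1, p2, p3}, {57, 58, 59} × {p1, p2, p3}}; |τ_{X×Y}| = 40.

Enumerate products U × V with U ∈ τ_X, V ∈ τ_Y (deduplicated):
  ∅ × ∅ = {} (∅)
  {57} × {p2} = {(57,p2)}
  {58} × {p2} = {(58,p2)}
  {57} × {p2, p3} = {(57,p2), (57,p3)}
  {57, 58} × {p2} = {(57,p2), (58,p2)}
  {58} × {p2, p3} = {(58,p2), (58,p3)}
  {58, 59} × {p2} = {(58,p2), (59,p2)}
  {57} × {p1, p2, p3} = {(57,p1), (57,p2), (57,p3)}
  {57, 58, 59} × {p2} = {(57,p2), (58,p2), (59,p2)}
  {58} × {p1, p2, p3} = {(58,p1), (58,p2), (58,p3)}
  {57, 58} × {p2, p3} = {(57,p2), (57,p3), (58,p2), (58,p3)}
  {58, 59} × {p2, p3} = {(58,p2), (58,p3), (59,p2), (59,p3)}
  {57, 58} × {p1, p2, p3} = {(57,p1), (57,p2), (57,p3), (58,p1), (58,p2), (58,p3)}
  {57, 58, 59} × {p2, p3} = {(57,p2), (57,p3), (58,p2), (58,p3), (59,p2), (59,p3)}
  {58, 59} × {p1, p2, p3} = {(58,p1), (58,p2), (58,p3), (59,p1), (59,p2), (59,p3)}
  {57, 58, 59} × {p1, p2, p3} = {(57,p1), (57,p2), (57,p3), (58,p1), (58,p2), (58,p3), (59,p1), (59,p2), (59,p3)}
These 16 distinct sets form the basis B.
Close under arbitrary unions to get τ_{X×Y}; counting gives |τ_{X×Y}| = 40.


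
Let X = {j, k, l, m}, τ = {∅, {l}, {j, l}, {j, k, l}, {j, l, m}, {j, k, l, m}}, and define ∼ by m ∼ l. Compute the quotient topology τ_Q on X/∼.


X/∼ = {[j], [k], [l=m]}; |τ_Q| = 3.

Equivalence classes: [j], [k], [l=m].
Quotient map π: X → X/∼ sends j ↦ [j], k ↦ [k], l ↦ [l=m], m ↦ [l=m].
For each subset V ⊆ X/∼, compute π^{-1}(V) ⊆ X and check whether π^{-1}(V) ∈ τ. V is open in τ_Q iff π^{-1}(V) ∈ τ.
  V = {}: π^{-1}(V) = ∅ ∈ τ ✓.
  V = {[j]}: π^{-1}(V) = {j} ∉ τ ✗.
  V = {[k]}: π^{-1}(V) = {k} ∉ τ ✗.
  V = {[j], [k]}: π^{-1}(V) = {j, k} ∉ τ ✗.
  V = {[l=m]}: π^{-1}(V) = {l, m} ∉ τ ✗.
  V = {[j], [l=m]}: π^{-1}(V) = {j, l, m} ∈ τ ✓.
  V = {[k], [l=m]}: π^{-1}(V) = {k, l, m} ∉ τ ✗.
  V = {[j], [k], [l=m]}: π^{-1}(V) = {j, k, l, m} ∈ τ ✓.
Open sets in the quotient: τ_Q = {{}, {[j], [l=m]}, {[j], [k], [l=m]}} (3 elements).


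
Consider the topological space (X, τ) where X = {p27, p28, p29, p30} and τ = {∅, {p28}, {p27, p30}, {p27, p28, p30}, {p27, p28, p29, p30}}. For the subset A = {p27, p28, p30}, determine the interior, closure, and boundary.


int(A) = {p27, p28, p30}, cl(A) = {p27, p28, p29, p30}, ∂A = {p29}.

Closed sets in (X, τ) are complements of opens:
  closed(X, τ) = {∅, {p29}, {p28, p29}, {p27, p29, p30}, {p27, p28, p29, p30}}.
int(A) = ⋃ {U ∈ τ : U ⊆ A}. Opens contained in A: ∅, {p28}, {p27, p30}, {p27, p28, p30}.
Taking the union of these: int(A) = {p27, p28, p30}.
cl(A) = ⋂ {C closed : A ⊆ C}. Closed sets containing A: {p27, p28, p29, p30}.
Intersecting these: cl(A) = {p27, p28, p29, p30}.
∂A = cl(A) ∖ int(A) = {p27, p28, p29, p30} ∖ {p27, p28, p30} = {p29}.


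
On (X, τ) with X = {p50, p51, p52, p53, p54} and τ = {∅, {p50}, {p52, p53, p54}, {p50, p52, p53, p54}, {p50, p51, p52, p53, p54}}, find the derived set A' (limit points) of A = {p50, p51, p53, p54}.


A' = {p51, p52, p53, p54}

For each x ∈ X, list the open sets U ∈ τ with x ∈ U, then check whether U ∩ (A ∖ {x}) ≠ ∅ for every such U.
  x = p50: open {p50} ∋ x has {p50} ∩ (A ∖ {p50}) = ∅, so x is NOT a limit point.
  x = p51: opens ∋ x are {p50, p51, p52, p53, p54}; each meets A ∖ {p51}, so x IS a limit point.
  x = p52: opens ∋ x are {p52, p53, p54}, {p50, p52, p53, p54}, {p50, p51, p52, p53, p54}; each meets A ∖ {p52}, so x IS a limit point.
  x = p53: opens ∋ x are {p52, p53, p54}, {p50, p52, p53, p54}, {p50, p51, p52, p53, p54}; each meets A ∖ {p53}, so x IS a limit point.
  x = p54: opens ∋ x are {p52, p53, p54}, {p50, p52, p53, p54}, {p50, p51, p52, p53, p54}; each meets A ∖ {p54}, so x IS a limit point.
Collecting: A' = {p51, p52, p53, p54}.


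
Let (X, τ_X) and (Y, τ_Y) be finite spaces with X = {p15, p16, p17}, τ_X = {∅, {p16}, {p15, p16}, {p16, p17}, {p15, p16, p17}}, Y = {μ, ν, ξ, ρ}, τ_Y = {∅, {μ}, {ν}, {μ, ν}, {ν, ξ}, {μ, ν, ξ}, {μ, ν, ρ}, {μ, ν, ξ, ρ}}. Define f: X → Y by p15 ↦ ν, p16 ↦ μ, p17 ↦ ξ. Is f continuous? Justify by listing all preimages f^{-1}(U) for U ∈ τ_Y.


f is NOT continuous.

Compute f^{-1}(U) for each U ∈ τ_Y:
  U = ∅: f^{-1}(U) = ∅ ∈ τ_X ✓.
  U = {μ}: f^{-1}(U) = {p16} ∈ τ_X ✓.
  U = {ν}: f^{-1}(U) = {p15} ∉ τ_X ✗.
  U = {μ, ν}: f^{-1}(U) = {p15, p16} ∈ τ_X ✓.
  U = {ν, ξ}: f^{-1}(U) = {p15, p17} ∉ τ_X ✗.
  U = {μ, ν, ξ}: f^{-1}(U) = {p15, p16, p17} ∈ τ_X ✓.
  U = {μ, ν, ρ}: f^{-1}(U) = {p15, p16} ∈ τ_X ✓.
  U = {μ, ν, ξ, ρ}: f^{-1}(U) = {p15, p16, p17} ∈ τ_X ✓.
Found U = {ν} with f^{-1}(U) = {p15} not in τ_X. Therefore f is NOT continuous.


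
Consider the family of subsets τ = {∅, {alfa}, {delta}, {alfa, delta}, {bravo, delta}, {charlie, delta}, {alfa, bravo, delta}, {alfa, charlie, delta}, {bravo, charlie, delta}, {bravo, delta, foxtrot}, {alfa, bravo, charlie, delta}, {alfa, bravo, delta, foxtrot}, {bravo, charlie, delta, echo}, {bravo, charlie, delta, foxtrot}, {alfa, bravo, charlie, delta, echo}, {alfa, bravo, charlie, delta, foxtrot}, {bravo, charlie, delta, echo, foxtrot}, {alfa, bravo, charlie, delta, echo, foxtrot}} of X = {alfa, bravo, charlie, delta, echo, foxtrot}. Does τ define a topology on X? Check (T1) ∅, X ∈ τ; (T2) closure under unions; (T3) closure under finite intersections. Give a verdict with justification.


τ IS a topology on X.

Axiom (T1): ∅ ∈ τ? Yes; X ∈ τ? Yes.
Axiom (T2/T3): check pairwise unions and intersections of members of τ.
All pairwise intersections and unions checked — each lies in τ. Therefore τ satisfies (T1), (T2), (T3): it IS a topology on X.


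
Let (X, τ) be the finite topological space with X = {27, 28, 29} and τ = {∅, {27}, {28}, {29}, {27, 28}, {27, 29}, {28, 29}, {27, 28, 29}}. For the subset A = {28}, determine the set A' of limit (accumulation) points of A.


A' = ∅

For each x ∈ X, list the open sets U ∈ τ with x ∈ U, then check whether U ∩ (A ∖ {x}) ≠ ∅ for every such U.
  x = 27: open {27} ∋ x has {27} ∩ (A ∖ {27}) = ∅, so x is NOT a limit point.
  x = 28: open {28} ∋ x has {28} ∩ (A ∖ {28}) = ∅, so x is NOT a limit point.
  x = 29: open {29} ∋ x has {29} ∩ (A ∖ {29}) = ∅, so x is NOT a limit point.
Collecting: A' = ∅.


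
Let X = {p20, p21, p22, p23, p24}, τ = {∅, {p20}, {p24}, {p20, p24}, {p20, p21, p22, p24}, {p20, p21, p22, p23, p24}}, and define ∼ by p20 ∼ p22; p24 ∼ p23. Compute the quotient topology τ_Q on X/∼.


X/∼ = {[p20=p22], [p21], [p23=p24]}; |τ_Q| = 2.

Equivalence classes: [p20=p22], [p21], [p23=p24].
Quotient map π: X → X/∼ sends p20 ↦ [p20=p22], p21 ↦ [p21], p22 ↦ [p20=p22], p23 ↦ [p23=p24], p24 ↦ [p23=p24].
For each subset V ⊆ X/∼, compute π^{-1}(V) ⊆ X and check whether π^{-1}(V) ∈ τ. V is open in τ_Q iff π^{-1}(V) ∈ τ.
  V = {}: π^{-1}(V) = ∅ ∈ τ ✓.
  V = {[p20=p22]}: π^{-1}(V) = {p20, p22} ∉ τ ✗.
  V = {[p21]}: π^{-1}(V) = {p21} ∉ τ ✗.
  V = {[p20=p22], [p21]}: π^{-1}(V) = {p20, p21, p22} ∉ τ ✗.
  V = {[p23=p24]}: π^{-1}(V) = {p23, p24} ∉ τ ✗.
  V = {[p20=p22], [p23=p24]}: π^{-1}(V) = {p20, p22, p23, p24} ∉ τ ✗.
  V = {[p21], [p23=p24]}: π^{-1}(V) = {p21, p23, p24} ∉ τ ✗.
  V = {[p20=p22], [p21], [p23=p24]}: π^{-1}(V) = {p20, p21, p22, p23, p24} ∈ τ ✓.
Open sets in the quotient: τ_Q = {{}, {[p20=p22], [p21], [p23=p24]}} (2 elements).


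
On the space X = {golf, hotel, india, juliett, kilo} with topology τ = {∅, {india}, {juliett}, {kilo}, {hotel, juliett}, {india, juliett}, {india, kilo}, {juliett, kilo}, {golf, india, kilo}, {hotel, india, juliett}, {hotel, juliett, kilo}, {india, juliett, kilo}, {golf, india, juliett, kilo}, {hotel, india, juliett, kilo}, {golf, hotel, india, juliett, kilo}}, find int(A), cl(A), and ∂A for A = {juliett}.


int(A) = {juliett}, cl(A) = {hotel, juliett}, ∂A = {hotel}.

Closed sets in (X, τ) are complements of opens:
  closed(X, τ) = {∅, {golf}, {hotel}, {golf, hotel}, {golf, india}, {golf, kilo}, {hotel, juliett}, {golf, hotel, india}, {golf, hotel, juliett}, {golf, hotel, kilo}, {golf, india, kilo}, {golf, hotel, india, juliett}, {golf, hotel, india, kilo}, {golf, hotel, juliett, kilo}, {golf, hotel, india, juliett, kilo}}.
int(A) = ⋃ {U ∈ τ : U ⊆ A}. Opens contained in A: ∅, {juliett}.
Taking the union of these: int(A) = {juliett}.
cl(A) = ⋂ {C closed : A ⊆ C}. Closed sets containing A: {hotel, juliett}, {golf, hotel, juliett}, {golf, hotel, india, juliett}, {golf, hotel, juliett, kilo}, {golf, hotel, india, juliett, kilo}.
Intersecting these: cl(A) = {hotel, juliett}.
∂A = cl(A) ∖ int(A) = {hotel, juliett} ∖ {juliett} = {hotel}.


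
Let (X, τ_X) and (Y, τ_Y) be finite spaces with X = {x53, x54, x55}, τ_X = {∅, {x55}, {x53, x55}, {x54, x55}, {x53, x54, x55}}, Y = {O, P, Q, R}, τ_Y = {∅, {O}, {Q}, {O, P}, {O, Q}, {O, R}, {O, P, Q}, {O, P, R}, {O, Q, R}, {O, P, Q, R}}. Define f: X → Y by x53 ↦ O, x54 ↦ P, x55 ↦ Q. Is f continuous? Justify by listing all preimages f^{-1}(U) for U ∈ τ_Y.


f is NOT continuous.

Compute f^{-1}(U) for each U ∈ τ_Y:
  U = ∅: f^{-1}(U) = ∅ ∈ τ_X ✓.
  U = {O}: f^{-1}(U) = {x53} ∉ τ_X ✗.
  U = {Q}: f^{-1}(U) = {x55} ∈ τ_X ✓.
  U = {O, P}: f^{-1}(U) = {x53, x54} ∉ τ_X ✗.
  U = {O, Q}: f^{-1}(U) = {x53, x55} ∈ τ_X ✓.
  U = {O, R}: f^{-1}(U) = {x53} ∉ τ_X ✗.
  U = {O, P, Q}: f^{-1}(U) = {x53, x54, x55} ∈ τ_X ✓.
  U = {O, P, R}: f^{-1}(U) = {x53, x54} ∉ τ_X ✗.
  U = {O, Q, R}: f^{-1}(U) = {x53, x55} ∈ τ_X ✓.
  U = {O, P, Q, R}: f^{-1}(U) = {x53, x54, x55} ∈ τ_X ✓.
Found U = {O} with f^{-1}(U) = {x53} not in τ_X. Therefore f is NOT continuous.


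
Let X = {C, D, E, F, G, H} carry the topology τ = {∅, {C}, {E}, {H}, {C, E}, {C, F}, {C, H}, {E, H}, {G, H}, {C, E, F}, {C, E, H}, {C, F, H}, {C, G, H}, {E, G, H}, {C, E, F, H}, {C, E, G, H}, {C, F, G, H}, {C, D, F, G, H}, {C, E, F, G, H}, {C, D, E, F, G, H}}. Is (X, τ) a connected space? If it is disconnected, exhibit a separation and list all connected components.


(X, τ) is disconnected; components = [{E}, {C, D, F, G, H}].

Find clopen sets (U ∈ τ with X ∖ U ∈ τ):
  U = ∅, X ∖ U = {C, D, E, F, G, H} — both open, so U is clopen.
  U = {E}, X ∖ U = {C, D, F, G, H} — both open, so U is clopen.
  U = {C, D, F, G, H}, X ∖ U = {E} — both open, so U is clopen.
  U = {C, D, E, F, G, H}, X ∖ U = ∅ — both open, so U is clopen.
Nontrivial clopen(s) exist: e.g. {C, D, F, G, H}. So (X, τ) is disconnected.
Compute connected components by grouping points that agree on all clopens:
  component: {E}
  component: {C, D, F, G, H}


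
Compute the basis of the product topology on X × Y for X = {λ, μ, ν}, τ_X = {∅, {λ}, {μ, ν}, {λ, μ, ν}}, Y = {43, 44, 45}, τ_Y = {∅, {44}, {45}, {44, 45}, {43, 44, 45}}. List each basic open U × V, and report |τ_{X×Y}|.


Basis B = {∅ × ∅, {λ} × {44}, {λ} × {45}, {λ} × {44, 45}, {μ, ν} × {44}, {μ, ν} × {45}, {λ} × {43, 44, 45}, {λ, μ, ν} × {44}, {λ, μ, ν} × {45}, {μ, ν} × {44, 45}, {λ, μ, ν} × {44, 45}, {μ, ν} × {43, 44, 45}, {λ, μ, ν} × {43, 44, 45}}; |τ_{X×Y}| = 25.

Enumerate products U × V with U ∈ τ_X, V ∈ τ_Y (deduplicated):
  ∅ × ∅ = {} (∅)
  {λ} × {44} = {(λ,44)}
  {λ} × {45} = {(λ,45)}
  {λ} × {44, 45} = {(λ,44), (λ,45)}
  {μ, ν} × {44} = {(μ,44), (ν,44)}
  {μ, ν} × {45} = {(μ,45), (ν,45)}
  {λ} × {43, 44, 45} = {(λ,43), (λ,44), (λ,45)}
  {λ, μ, ν} × {44} = {(λ,44), (μ,44), (ν,44)}
  {λ, μ, ν} × {45} = {(λ,45), (μ,45), (ν,45)}
  {μ, ν} × {44, 45} = {(μ,44), (μ,45), (ν,44), (ν,45)}
  {λ, μ, ν} × {44, 45} = {(λ,44), (λ,45), (μ,44), (μ,45), (ν,44), (ν,45)}
  {μ, ν} × {43, 44, 45} = {(μ,43), (μ,44), (μ,45), (ν,43), (ν,44), (ν,45)}
  {λ, μ, ν} × {43, 44, 45} = {(λ,43), (λ,44), (λ,45), (μ,43), (μ,44), (μ,45), (ν,43), (ν,44), (ν,45)}
These 13 distinct sets form the basis B.
Close under arbitrary unions to get τ_{X×Y}; counting gives |τ_{X×Y}| = 25.


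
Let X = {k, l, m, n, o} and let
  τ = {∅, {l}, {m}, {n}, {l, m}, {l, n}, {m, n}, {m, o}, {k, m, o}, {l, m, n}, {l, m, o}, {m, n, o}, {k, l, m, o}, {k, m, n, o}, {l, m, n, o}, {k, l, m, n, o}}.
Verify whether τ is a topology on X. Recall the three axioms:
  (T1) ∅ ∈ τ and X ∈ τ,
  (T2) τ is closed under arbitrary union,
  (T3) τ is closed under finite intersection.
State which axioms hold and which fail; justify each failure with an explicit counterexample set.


τ IS a topology on X.

Axiom (T1): ∅ ∈ τ? Yes; X ∈ τ? Yes.
Axiom (T2/T3): check pairwise unions and intersections of members of τ.
All pairwise intersections and unions checked — each lies in τ. Therefore τ satisfies (T1), (T2), (T3): it IS a topology on X.


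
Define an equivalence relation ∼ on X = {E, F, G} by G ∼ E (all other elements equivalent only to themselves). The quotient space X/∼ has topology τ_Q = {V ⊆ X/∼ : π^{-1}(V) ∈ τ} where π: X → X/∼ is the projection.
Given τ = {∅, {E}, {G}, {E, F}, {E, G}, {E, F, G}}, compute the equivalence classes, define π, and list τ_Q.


X/∼ = {[E=G], [F]}; |τ_Q| = 3.

Equivalence classes: [E=G], [F].
Quotient map π: X → X/∼ sends E ↦ [E=G], F ↦ [F], G ↦ [E=G].
For each subset V ⊆ X/∼, compute π^{-1}(V) ⊆ X and check whether π^{-1}(V) ∈ τ. V is open in τ_Q iff π^{-1}(V) ∈ τ.
  V = {}: π^{-1}(V) = ∅ ∈ τ ✓.
  V = {[E=G]}: π^{-1}(V) = {E, G} ∈ τ ✓.
  V = {[F]}: π^{-1}(V) = {F} ∉ τ ✗.
  V = {[E=G], [F]}: π^{-1}(V) = {E, F, G} ∈ τ ✓.
Open sets in the quotient: τ_Q = {{}, {[E=G]}, {[E=G], [F]}} (3 elements).


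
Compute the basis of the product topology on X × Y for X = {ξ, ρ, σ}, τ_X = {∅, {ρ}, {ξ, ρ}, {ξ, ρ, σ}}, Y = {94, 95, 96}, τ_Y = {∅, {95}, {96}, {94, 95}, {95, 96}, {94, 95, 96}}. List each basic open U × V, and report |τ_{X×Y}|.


Basis B = {∅ × ∅, {ρ} × {95}, {ρ} × {96}, {ξ, ρ} × {95}, {ξ, ρ} × {96}, {ρ} × {94, 95}, {ρ} × {95, 96}, {ξ, ρ, σ} × {95}, {ξ, ρ, σ} × {96}, {ρ} × {94, 95, 96}, {ξ, ρ} × {94, 95}, {ξ, ρ} × {95, 96}, {ξ, ρ} × {94, 95, 96}, {ξ, ρ, σ} × {94, 95}, {ξ, ρ, σ} × {95, 96}, {ξ, ρ, σ} × {94, 95, 96}}; |τ_{X×Y}| = 40.

Enumerate products U × V with U ∈ τ_X, V ∈ τ_Y (deduplicated):
  ∅ × ∅ = {} (∅)
  {ρ} × {95} = {(ρ,95)}
  {ρ} × {96} = {(ρ,96)}
  {ξ, ρ} × {95} = {(ξ,95), (ρ,95)}
  {ξ, ρ} × {96} = {(ξ,96), (ρ,96)}
  {ρ} × {94, 95} = {(ρ,94), (ρ,95)}
  {ρ} × {95, 96} = {(ρ,95), (ρ,96)}
  {ξ, ρ, σ} × {95} = {(ξ,95), (ρ,95), (σ,95)}
  {ξ, ρ, σ} × {96} = {(ξ,96), (ρ,96), (σ,96)}
  {ρ} × {94, 95, 96} = {(ρ,94), (ρ,95), (ρ,96)}
  {ξ, ρ} × {94, 95} = {(ξ,94), (ξ,95), (ρ,94), (ρ,95)}
  {ξ, ρ} × {95, 96} = {(ξ,95), (ξ,96), (ρ,95), (ρ,96)}
  {ξ, ρ} × {94, 95, 96} = {(ξ,94), (ξ,95), (ξ,96), (ρ,94), (ρ,95), (ρ,96)}
  {ξ, ρ, σ} × {94, 95} = {(ξ,94), (ξ,95), (ρ,94), (ρ,95), (σ,94), (σ,95)}
  {ξ, ρ, σ} × {95, 96} = {(ξ,95), (ξ,96), (ρ,95), (ρ,96), (σ,95), (σ,96)}
  {ξ, ρ, σ} × {94, 95, 96} = {(ξ,94), (ξ,95), (ξ,96), (ρ,94), (ρ,95), (ρ,96), (σ,94), (σ,95), (σ,96)}
These 16 distinct sets form the basis B.
Close under arbitrary unions to get τ_{X×Y}; counting gives |τ_{X×Y}| = 40.


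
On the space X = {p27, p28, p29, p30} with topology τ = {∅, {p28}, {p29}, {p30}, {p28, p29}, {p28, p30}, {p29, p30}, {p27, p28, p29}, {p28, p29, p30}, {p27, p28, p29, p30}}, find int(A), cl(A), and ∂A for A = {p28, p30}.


int(A) = {p28, p30}, cl(A) = {p27, p28, p30}, ∂A = {p27}.

Closed sets in (X, τ) are complements of opens:
  closed(X, τ) = {∅, {p27}, {p30}, {p27, p28}, {p27, p29}, {p27, p30}, {p27, p28, p29}, {p27, p28, p30}, {p27, p29, p30}, {p27, p28, p29, p30}}.
int(A) = ⋃ {U ∈ τ : U ⊆ A}. Opens contained in A: ∅, {p28}, {p30}, {p28, p30}.
Taking the union of these: int(A) = {p28, p30}.
cl(A) = ⋂ {C closed : A ⊆ C}. Closed sets containing A: {p27, p28, p30}, {p27, p28, p29, p30}.
Intersecting these: cl(A) = {p27, p28, p30}.
∂A = cl(A) ∖ int(A) = {p27, p28, p30} ∖ {p28, p30} = {p27}.


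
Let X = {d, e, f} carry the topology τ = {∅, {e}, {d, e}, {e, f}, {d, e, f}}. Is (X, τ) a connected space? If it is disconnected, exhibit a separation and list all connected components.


(X, τ) is connected.

Find clopen sets (U ∈ τ with X ∖ U ∈ τ):
  U = ∅, X ∖ U = {d, e, f} — both open, so U is clopen.
  U = {d, e, f}, X ∖ U = ∅ — both open, so U is clopen.
Only trivial clopens (∅ and X) exist, so (X, τ) is connected.
Compute connected components by grouping points that agree on all clopens:
  component: {d, e, f}


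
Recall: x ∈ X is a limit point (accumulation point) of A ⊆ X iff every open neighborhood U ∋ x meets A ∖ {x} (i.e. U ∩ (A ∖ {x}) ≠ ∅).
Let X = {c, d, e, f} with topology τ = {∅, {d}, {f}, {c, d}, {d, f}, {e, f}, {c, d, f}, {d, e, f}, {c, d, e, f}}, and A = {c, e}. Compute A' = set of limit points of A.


A' = ∅

For each x ∈ X, list the open sets U ∈ τ with x ∈ U, then check whether U ∩ (A ∖ {x}) ≠ ∅ for every such U.
  x = c: open {c, d} ∋ x has {c, d} ∩ (A ∖ {c}) = ∅, so x is NOT a limit point.
  x = d: open {d} ∋ x has {d} ∩ (A ∖ {d}) = ∅, so x is NOT a limit point.
  x = e: open {e, f} ∋ x has {e, f} ∩ (A ∖ {e}) = ∅, so x is NOT a limit point.
  x = f: open {f} ∋ x has {f} ∩ (A ∖ {f}) = ∅, so x is NOT a limit point.
Collecting: A' = ∅.


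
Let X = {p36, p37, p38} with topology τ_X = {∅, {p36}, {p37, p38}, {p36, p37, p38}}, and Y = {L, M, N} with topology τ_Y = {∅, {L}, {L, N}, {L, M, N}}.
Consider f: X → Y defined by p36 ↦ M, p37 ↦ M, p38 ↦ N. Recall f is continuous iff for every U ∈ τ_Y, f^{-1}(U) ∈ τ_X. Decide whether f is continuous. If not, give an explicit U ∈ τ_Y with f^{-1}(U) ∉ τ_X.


f is NOT continuous.

Compute f^{-1}(U) for each U ∈ τ_Y:
  U = ∅: f^{-1}(U) = ∅ ∈ τ_X ✓.
  U = {L}: f^{-1}(U) = ∅ ∈ τ_X ✓.
  U = {L, N}: f^{-1}(U) = {p38} ∉ τ_X ✗.
  U = {L, M, N}: f^{-1}(U) = {p36, p37, p38} ∈ τ_X ✓.
Found U = {L, N} with f^{-1}(U) = {p38} not in τ_X. Therefore f is NOT continuous.


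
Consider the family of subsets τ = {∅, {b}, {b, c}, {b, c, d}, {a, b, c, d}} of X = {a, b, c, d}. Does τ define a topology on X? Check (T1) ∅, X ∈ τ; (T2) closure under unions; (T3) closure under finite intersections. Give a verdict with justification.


τ IS a topology on X.

Axiom (T1): ∅ ∈ τ? Yes; X ∈ τ? Yes.
Axiom (T2/T3): check pairwise unions and intersections of members of τ.
All pairwise intersections and unions checked — each lies in τ. Therefore τ satisfies (T1), (T2), (T3): it IS a topology on X.


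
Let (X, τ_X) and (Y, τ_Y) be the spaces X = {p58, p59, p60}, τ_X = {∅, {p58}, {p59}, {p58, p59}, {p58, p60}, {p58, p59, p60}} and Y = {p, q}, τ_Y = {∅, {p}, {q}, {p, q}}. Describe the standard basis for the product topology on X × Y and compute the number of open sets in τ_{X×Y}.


Basis B = {∅ × ∅, {p58} × {p}, {p58} × {q}, {p59} × {p}, {p59} × {q}, {p58} × {p, q}, {p58, p59} × {p}, {p58, p60} × {p}, {p58, p59} × {q}, {p58, p60} × {q}, {p59} × {p, q}, {p58, p59, p60} × {p}, {p58, p59, p60} × {q}, {p58, p59} × {p, q}, {p58, p60} × {p, q}, {p58, p59, p60} × {p, q}}; |τ_{X×Y}| = 36.

Enumerate products U × V with U ∈ τ_X, V ∈ τ_Y (deduplicated):
  ∅ × ∅ = {} (∅)
  {p58} × {p} = {(p58,p)}
  {p58} × {q} = {(p58,q)}
  {p59} × {p} = {(p59,p)}
  {p59} × {q} = {(p59,q)}
  {p58} × {p, q} = {(p58,p), (p58,q)}
  {p58, p59} × {p} = {(p58,p), (p59,p)}
  {p58, p60} × {p} = {(p58,p), (p60,p)}
  {p58, p59} × {q} = {(p58,q), (p59,q)}
  {p58, p60} × {q} = {(p58,q), (p60,q)}
  {p59} × {p, q} = {(p59,p), (p59,q)}
  {p58, p59, p60} × {p} = {(p58,p), (p59,p), (p60,p)}
  {p58, p59, p60} × {q} = {(p58,q), (p59,q), (p60,q)}
  {p58, p59} × {p, q} = {(p58,p), (p58,q), (p59,p), (p59,q)}
  {p58, p60} × {p, q} = {(p58,p), (p58,q), (p60,p), (p60,q)}
  {p58, p59, p60} × {p, q} = {(p58,p), (p58,q), (p59,p), (p59,q), (p60,p), (p60,q)}
These 16 distinct sets form the basis B.
Close under arbitrary unions to get τ_{X×Y}; counting gives |τ_{X×Y}| = 36.


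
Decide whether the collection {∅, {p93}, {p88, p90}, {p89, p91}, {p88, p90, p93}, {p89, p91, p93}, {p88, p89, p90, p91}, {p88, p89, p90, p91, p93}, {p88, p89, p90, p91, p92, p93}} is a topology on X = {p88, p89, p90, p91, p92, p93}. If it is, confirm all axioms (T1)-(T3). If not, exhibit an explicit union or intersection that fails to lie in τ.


τ IS a topology on X.

Axiom (T1): ∅ ∈ τ? Yes; X ∈ τ? Yes.
Axiom (T2/T3): check pairwise unions and intersections of members of τ.
All pairwise intersections and unions checked — each lies in τ. Therefore τ satisfies (T1), (T2), (T3): it IS a topology on X.


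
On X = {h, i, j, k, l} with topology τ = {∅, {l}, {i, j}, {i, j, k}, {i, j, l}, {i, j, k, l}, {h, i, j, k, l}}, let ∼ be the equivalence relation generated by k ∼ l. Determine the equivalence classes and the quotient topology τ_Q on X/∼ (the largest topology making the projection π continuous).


X/∼ = {[h], [i], [j], [k=l]}; |τ_Q| = 4.

Equivalence classes: [h], [i], [j], [k=l].
Quotient map π: X → X/∼ sends h ↦ [h], i ↦ [i], j ↦ [j], k ↦ [k=l], l ↦ [k=l].
For each subset V ⊆ X/∼, compute π^{-1}(V) ⊆ X and check whether π^{-1}(V) ∈ τ. V is open in τ_Q iff π^{-1}(V) ∈ τ.
  V = {}: π^{-1}(V) = ∅ ∈ τ ✓.
  V = {[h]}: π^{-1}(V) = {h} ∉ τ ✗.
  V = {[i]}: π^{-1}(V) = {i} ∉ τ ✗.
  V = {[h], [i]}: π^{-1}(V) = {h, i} ∉ τ ✗.
  V = {[j]}: π^{-1}(V) = {j} ∉ τ ✗.
  V = {[h], [j]}: π^{-1}(V) = {h, j} ∉ τ ✗.
  V = {[i], [j]}: π^{-1}(V) = {i, j} ∈ τ ✓.
  V = {[h], [i], [j]}: π^{-1}(V) = {h, i, j} ∉ τ ✗.
  V = {[k=l]}: π^{-1}(V) = {k, l} ∉ τ ✗.
  V = {[h], [k=l]}: π^{-1}(V) = {h, k, l} ∉ τ ✗.
  V = {[i], [k=l]}: π^{-1}(V) = {i, k, l} ∉ τ ✗.
  V = {[h], [i], [k=l]}: π^{-1}(V) = {h, i, k, l} ∉ τ ✗.
  V = {[j], [k=l]}: π^{-1}(V) = {j, k, l} ∉ τ ✗.
  V = {[h], [j], [k=l]}: π^{-1}(V) = {h, j, k, l} ∉ τ ✗.
  V = {[i], [j], [k=l]}: π^{-1}(V) = {i, j, k, l} ∈ τ ✓.
  V = {[h], [i], [j], [k=l]}: π^{-1}(V) = {h, i, j, k, l} ∈ τ ✓.
Open sets in the quotient: τ_Q = {{}, {[i], [j]}, {[i], [j], [k=l]}, {[h], [i], [j], [k=l]}} (4 elements).


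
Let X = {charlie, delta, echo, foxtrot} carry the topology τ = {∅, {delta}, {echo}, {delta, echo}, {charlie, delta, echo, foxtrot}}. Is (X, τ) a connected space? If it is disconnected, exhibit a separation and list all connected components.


(X, τ) is connected.

Find clopen sets (U ∈ τ with X ∖ U ∈ τ):
  U = ∅, X ∖ U = {charlie, delta, echo, foxtrot} — both open, so U is clopen.
  U = {charlie, delta, echo, foxtrot}, X ∖ U = ∅ — both open, so U is clopen.
Only trivial clopens (∅ and X) exist, so (X, τ) is connected.
Compute connected components by grouping points that agree on all clopens:
  component: {charlie, delta, echo, foxtrot}


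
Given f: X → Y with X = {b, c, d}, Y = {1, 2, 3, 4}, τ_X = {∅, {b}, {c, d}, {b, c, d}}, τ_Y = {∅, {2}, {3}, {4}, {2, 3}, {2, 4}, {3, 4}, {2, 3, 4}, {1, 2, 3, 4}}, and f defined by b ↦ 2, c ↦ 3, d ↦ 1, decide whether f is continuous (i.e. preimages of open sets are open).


f is NOT continuous.

Compute f^{-1}(U) for each U ∈ τ_Y:
  U = ∅: f^{-1}(U) = ∅ ∈ τ_X ✓.
  U = {2}: f^{-1}(U) = {b} ∈ τ_X ✓.
  U = {3}: f^{-1}(U) = {c} ∉ τ_X ✗.
  U = {4}: f^{-1}(U) = ∅ ∈ τ_X ✓.
  U = {2, 3}: f^{-1}(U) = {b, c} ∉ τ_X ✗.
  U = {2, 4}: f^{-1}(U) = {b} ∈ τ_X ✓.
  U = {3, 4}: f^{-1}(U) = {c} ∉ τ_X ✗.
  U = {2, 3, 4}: f^{-1}(U) = {b, c} ∉ τ_X ✗.
  U = {1, 2, 3, 4}: f^{-1}(U) = {b, c, d} ∈ τ_X ✓.
Found U = {3} with f^{-1}(U) = {c} not in τ_X. Therefore f is NOT continuous.


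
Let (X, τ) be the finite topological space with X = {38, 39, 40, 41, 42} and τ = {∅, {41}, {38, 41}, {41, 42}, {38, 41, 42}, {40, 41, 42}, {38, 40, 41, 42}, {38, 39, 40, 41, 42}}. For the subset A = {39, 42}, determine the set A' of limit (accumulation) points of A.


A' = {39, 40}

For each x ∈ X, list the open sets U ∈ τ with x ∈ U, then check whether U ∩ (A ∖ {x}) ≠ ∅ for every such U.
  x = 38: open {38, 41} ∋ x has {38, 41} ∩ (A ∖ {38}) = ∅, so x is NOT a limit point.
  x = 39: opens ∋ x are {38, 39, 40, 41, 42}; each meets A ∖ {39}, so x IS a limit point.
  x = 40: opens ∋ x are {40, 41, 42}, {38, 40, 41, 42}, {38, 39, 40, 41, 42}; each meets A ∖ {40}, so x IS a limit point.
  x = 41: open {41} ∋ x has {41} ∩ (A ∖ {41}) = ∅, so x is NOT a limit point.
  x = 42: open {41, 42} ∋ x has {41, 42} ∩ (A ∖ {42}) = ∅, so x is NOT a limit point.
Collecting: A' = {39, 40}.


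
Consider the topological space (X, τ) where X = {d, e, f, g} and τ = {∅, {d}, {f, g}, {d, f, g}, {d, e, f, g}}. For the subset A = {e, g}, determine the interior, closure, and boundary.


int(A) = ∅, cl(A) = {e, f, g}, ∂A = {e, f, g}.

Closed sets in (X, τ) are complements of opens:
  closed(X, τ) = {∅, {e}, {d, e}, {e, f, g}, {d, e, f, g}}.
int(A) = ⋃ {U ∈ τ : U ⊆ A}. Opens contained in A: ∅.
Taking the union of these: int(A) = ∅.
cl(A) = ⋂ {C closed : A ⊆ C}. Closed sets containing A: {e, f, g}, {d, e, f, g}.
Intersecting these: cl(A) = {e, f, g}.
∂A = cl(A) ∖ int(A) = {e, f, g} ∖ ∅ = {e, f, g}.


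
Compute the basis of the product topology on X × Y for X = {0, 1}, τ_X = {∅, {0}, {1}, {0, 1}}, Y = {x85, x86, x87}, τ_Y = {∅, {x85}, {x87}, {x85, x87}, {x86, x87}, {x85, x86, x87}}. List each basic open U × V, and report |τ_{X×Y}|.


Basis B = {∅ × ∅, {0} × {x85}, {0} × {x87}, {1} × {x85}, {1} × {x87}, {0} × {x85, x87}, {0, 1} × {x85}, {0} × {x86, x87}, {0, 1} × {x87}, {1} × {x85, x87}, {1} × {x86, x87}, {0} × {x85, x86, x87}, {1} × {x85, x86, x87}, {0, 1} × {x85, x87}, {0, 1} × {x86, x87}, {0, 1} × {x85, x86, x87}}; |τ_{X×Y}| = 36.

Enumerate products U × V with U ∈ τ_X, V ∈ τ_Y (deduplicated):
  ∅ × ∅ = {} (∅)
  {0} × {x85} = {(0,x85)}
  {0} × {x87} = {(0,x87)}
  {1} × {x85} = {(1,x85)}
  {1} × {x87} = {(1,x87)}
  {0} × {x85, x87} = {(0,x85), (0,x87)}
  {0, 1} × {x85} = {(0,x85), (1,x85)}
  {0} × {x86, x87} = {(0,x86), (0,x87)}
  {0, 1} × {x87} = {(0,x87), (1,x87)}
  {1} × {x85, x87} = {(1,x85), (1,x87)}
  {1} × {x86, x87} = {(1,x86), (1,x87)}
  {0} × {x85, x86, x87} = {(0,x85), (0,x86), (0,x87)}
  {1} × {x85, x86, x87} = {(1,x85), (1,x86), (1,x87)}
  {0, 1} × {x85, x87} = {(0,x85), (0,x87), (1,x85), (1,x87)}
  {0, 1} × {x86, x87} = {(0,x86), (0,x87), (1,x86), (1,x87)}
  {0, 1} × {x85, x86, x87} = {(0,x85), (0,x86), (0,x87), (1,x85), (1,x86), (1,x87)}
These 16 distinct sets form the basis B.
Close under arbitrary unions to get τ_{X×Y}; counting gives |τ_{X×Y}| = 36.


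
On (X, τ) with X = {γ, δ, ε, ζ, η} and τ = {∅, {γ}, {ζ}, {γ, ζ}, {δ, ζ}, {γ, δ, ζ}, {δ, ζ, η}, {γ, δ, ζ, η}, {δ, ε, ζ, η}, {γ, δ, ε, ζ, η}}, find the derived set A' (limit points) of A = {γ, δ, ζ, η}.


A' = {δ, ε, η}

For each x ∈ X, list the open sets U ∈ τ with x ∈ U, then check whether U ∩ (A ∖ {x}) ≠ ∅ for every such U.
  x = γ: open {γ} ∋ x has {γ} ∩ (A ∖ {γ}) = ∅, so x is NOT a limit point.
  x = δ: opens ∋ x are {δ, ζ}, {γ, δ, ζ}, {δ, ζ, η}, {γ, δ, ζ, η}, {δ, ε, ζ, η}, {γ, δ, ε, ζ, η}; each meets A ∖ {δ}, so x IS a limit point.
  x = ε: opens ∋ x are {δ, ε, ζ, η}, {γ, δ, ε, ζ, η}; each meets A ∖ {ε}, so x IS a limit point.
  x = ζ: open {ζ} ∋ x has {ζ} ∩ (A ∖ {ζ}) = ∅, so x is NOT a limit point.
  x = η: opens ∋ x are {δ, ζ, η}, {γ, δ, ζ, η}, {δ, ε, ζ, η}, {γ, δ, ε, ζ, η}; each meets A ∖ {η}, so x IS a limit point.
Collecting: A' = {δ, ε, η}.


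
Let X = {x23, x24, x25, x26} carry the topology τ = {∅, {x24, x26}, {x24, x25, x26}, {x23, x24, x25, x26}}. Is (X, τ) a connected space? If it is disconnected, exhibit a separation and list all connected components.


(X, τ) is connected.

Find clopen sets (U ∈ τ with X ∖ U ∈ τ):
  U = ∅, X ∖ U = {x23, x24, x25, x26} — both open, so U is clopen.
  U = {x23, x24, x25, x26}, X ∖ U = ∅ — both open, so U is clopen.
Only trivial clopens (∅ and X) exist, so (X, τ) is connected.
Compute connected components by grouping points that agree on all clopens:
  component: {x23, x24, x25, x26}


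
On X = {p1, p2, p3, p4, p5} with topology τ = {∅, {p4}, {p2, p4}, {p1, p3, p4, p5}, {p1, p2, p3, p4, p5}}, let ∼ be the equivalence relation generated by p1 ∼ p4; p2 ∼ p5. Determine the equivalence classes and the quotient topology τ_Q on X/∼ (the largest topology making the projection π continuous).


X/∼ = {[p1=p4], [p2=p5], [p3]}; |τ_Q| = 2.

Equivalence classes: [p1=p4], [p2=p5], [p3].
Quotient map π: X → X/∼ sends p1 ↦ [p1=p4], p2 ↦ [p2=p5], p3 ↦ [p3], p4 ↦ [p1=p4], p5 ↦ [p2=p5].
For each subset V ⊆ X/∼, compute π^{-1}(V) ⊆ X and check whether π^{-1}(V) ∈ τ. V is open in τ_Q iff π^{-1}(V) ∈ τ.
  V = {}: π^{-1}(V) = ∅ ∈ τ ✓.
  V = {[p1=p4]}: π^{-1}(V) = {p1, p4} ∉ τ ✗.
  V = {[p2=p5]}: π^{-1}(V) = {p2, p5} ∉ τ ✗.
  V = {[p1=p4], [p2=p5]}: π^{-1}(V) = {p1, p2, p4, p5} ∉ τ ✗.
  V = {[p3]}: π^{-1}(V) = {p3} ∉ τ ✗.
  V = {[p1=p4], [p3]}: π^{-1}(V) = {p1, p3, p4} ∉ τ ✗.
  V = {[p2=p5], [p3]}: π^{-1}(V) = {p2, p3, p5} ∉ τ ✗.
  V = {[p1=p4], [p2=p5], [p3]}: π^{-1}(V) = {p1, p2, p3, p4, p5} ∈ τ ✓.
Open sets in the quotient: τ_Q = {{}, {[p1=p4], [p2=p5], [p3]}} (2 elements).


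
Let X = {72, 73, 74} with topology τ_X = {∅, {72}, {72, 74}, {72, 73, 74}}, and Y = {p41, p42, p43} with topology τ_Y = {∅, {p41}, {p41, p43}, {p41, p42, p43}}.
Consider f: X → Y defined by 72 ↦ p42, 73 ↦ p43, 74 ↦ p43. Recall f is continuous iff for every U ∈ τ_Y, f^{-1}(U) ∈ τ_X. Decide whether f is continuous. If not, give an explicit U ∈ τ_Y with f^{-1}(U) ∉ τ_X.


f is NOT continuous.

Compute f^{-1}(U) for each U ∈ τ_Y:
  U = ∅: f^{-1}(U) = ∅ ∈ τ_X ✓.
  U = {p41}: f^{-1}(U) = ∅ ∈ τ_X ✓.
  U = {p41, p43}: f^{-1}(U) = {73, 74} ∉ τ_X ✗.
  U = {p41, p42, p43}: f^{-1}(U) = {72, 73, 74} ∈ τ_X ✓.
Found U = {p41, p43} with f^{-1}(U) = {73, 74} not in τ_X. Therefore f is NOT continuous.


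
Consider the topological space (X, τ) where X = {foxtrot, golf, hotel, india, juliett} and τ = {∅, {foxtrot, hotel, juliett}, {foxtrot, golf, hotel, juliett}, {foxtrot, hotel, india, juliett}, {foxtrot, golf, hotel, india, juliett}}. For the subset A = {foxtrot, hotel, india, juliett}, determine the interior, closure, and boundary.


int(A) = {foxtrot, hotel, india, juliett}, cl(A) = {foxtrot, golf, hotel, india, juliett}, ∂A = {golf}.

Closed sets in (X, τ) are complements of opens:
  closed(X, τ) = {∅, {golf}, {india}, {golf, india}, {foxtrot, golf, hotel, india, juliett}}.
int(A) = ⋃ {U ∈ τ : U ⊆ A}. Opens contained in A: ∅, {foxtrot, hotel, juliett}, {foxtrot, hotel, india, juliett}.
Taking the union of these: int(A) = {foxtrot, hotel, india, juliett}.
cl(A) = ⋂ {C closed : A ⊆ C}. Closed sets containing A: {foxtrot, golf, hotel, india, juliett}.
Intersecting these: cl(A) = {foxtrot, golf, hotel, india, juliett}.
∂A = cl(A) ∖ int(A) = {foxtrot, golf, hotel, india, juliett} ∖ {foxtrot, hotel, india, juliett} = {golf}.


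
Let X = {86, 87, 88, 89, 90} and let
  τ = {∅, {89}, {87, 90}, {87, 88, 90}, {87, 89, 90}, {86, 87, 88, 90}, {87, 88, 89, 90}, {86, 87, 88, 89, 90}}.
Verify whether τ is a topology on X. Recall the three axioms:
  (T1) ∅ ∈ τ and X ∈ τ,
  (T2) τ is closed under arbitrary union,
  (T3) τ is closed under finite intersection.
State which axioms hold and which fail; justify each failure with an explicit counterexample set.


τ IS a topology on X.

Axiom (T1): ∅ ∈ τ? Yes; X ∈ τ? Yes.
Axiom (T2/T3): check pairwise unions and intersections of members of τ.
All pairwise intersections and unions checked — each lies in τ. Therefore τ satisfies (T1), (T2), (T3): it IS a topology on X.


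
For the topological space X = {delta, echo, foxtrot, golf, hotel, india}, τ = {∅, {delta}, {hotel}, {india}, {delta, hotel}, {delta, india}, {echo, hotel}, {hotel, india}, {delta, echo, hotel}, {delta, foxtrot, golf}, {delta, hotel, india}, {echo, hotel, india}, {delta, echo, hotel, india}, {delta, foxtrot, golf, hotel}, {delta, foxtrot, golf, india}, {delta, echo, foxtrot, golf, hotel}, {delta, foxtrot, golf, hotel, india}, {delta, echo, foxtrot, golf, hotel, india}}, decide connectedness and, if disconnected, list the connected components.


(X, τ) is disconnected; components = [{india}, {echo, hotel}, {delta, foxtrot, golf}].

Find clopen sets (U ∈ τ with X ∖ U ∈ τ):
  U = ∅, X ∖ U = {delta, echo, foxtrot, golf, hotel, india} — both open, so U is clopen.
  U = {india}, X ∖ U = {delta, echo, foxtrot, golf, hotel} — both open, so U is clopen.
  U = {echo, hotel}, X ∖ U = {delta, foxtrot, golf, india} — both open, so U is clopen.
  U = {delta, foxtrot, golf}, X ∖ U = {echo, hotel, india} — both open, so U is clopen.
  U = {echo, hotel, india}, X ∖ U = {delta, foxtrot, golf} — both open, so U is clopen.
  U = {delta, foxtrot, golf, india}, X ∖ U = {echo, hotel} — both open, so U is clopen.
  U = {delta, echo, foxtrot, golf, hotel}, X ∖ U = {india} — both open, so U is clopen.
  U = {delta, echo, foxtrot, golf, hotel, india}, X ∖ U = ∅ — both open, so U is clopen.
Nontrivial clopen(s) exist: e.g. {echo, hotel}. So (X, τ) is disconnected.
Compute connected components by grouping points that agree on all clopens:
  component: {india}
  component: {echo, hotel}
  component: {delta, foxtrot, golf}


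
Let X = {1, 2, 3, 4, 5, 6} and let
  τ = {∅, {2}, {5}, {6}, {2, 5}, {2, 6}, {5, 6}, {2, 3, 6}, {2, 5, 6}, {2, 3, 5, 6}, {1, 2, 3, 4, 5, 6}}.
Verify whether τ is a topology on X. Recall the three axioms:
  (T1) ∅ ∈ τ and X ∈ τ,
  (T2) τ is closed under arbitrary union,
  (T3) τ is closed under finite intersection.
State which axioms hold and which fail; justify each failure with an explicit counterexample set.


τ IS a topology on X.

Axiom (T1): ∅ ∈ τ? Yes; X ∈ τ? Yes.
Axiom (T2/T3): check pairwise unions and intersections of members of τ.
All pairwise intersections and unions checked — each lies in τ. Therefore τ satisfies (T1), (T2), (T3): it IS a topology on X.


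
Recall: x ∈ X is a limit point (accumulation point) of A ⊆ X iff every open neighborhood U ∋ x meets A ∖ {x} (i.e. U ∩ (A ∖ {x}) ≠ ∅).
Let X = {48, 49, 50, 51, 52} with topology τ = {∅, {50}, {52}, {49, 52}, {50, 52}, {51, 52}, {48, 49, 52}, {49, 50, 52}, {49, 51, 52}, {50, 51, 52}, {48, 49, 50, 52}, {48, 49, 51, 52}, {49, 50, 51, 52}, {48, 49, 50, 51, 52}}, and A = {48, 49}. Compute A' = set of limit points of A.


A' = {48}

For each x ∈ X, list the open sets U ∈ τ with x ∈ U, then check whether U ∩ (A ∖ {x}) ≠ ∅ for every such U.
  x = 48: opens ∋ x are {48, 49, 52}, {48, 49, 50, 52}, {48, 49, 51, 52}, {48, 49, 50, 51, 52}; each meets A ∖ {48}, so x IS a limit point.
  x = 49: open {49, 52} ∋ x has {49, 52} ∩ (A ∖ {49}) = ∅, so x is NOT a limit point.
  x = 50: open {50} ∋ x has {50} ∩ (A ∖ {50}) = ∅, so x is NOT a limit point.
  x = 51: open {51, 52} ∋ x has {51, 52} ∩ (A ∖ {51}) = ∅, so x is NOT a limit point.
  x = 52: open {52} ∋ x has {52} ∩ (A ∖ {52}) = ∅, so x is NOT a limit point.
Collecting: A' = {48}.


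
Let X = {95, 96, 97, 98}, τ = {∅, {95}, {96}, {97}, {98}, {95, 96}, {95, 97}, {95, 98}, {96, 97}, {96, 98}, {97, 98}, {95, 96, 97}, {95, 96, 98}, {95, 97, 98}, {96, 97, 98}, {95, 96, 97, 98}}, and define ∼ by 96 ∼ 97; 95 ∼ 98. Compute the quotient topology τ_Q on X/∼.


X/∼ = {[95=98], [96=97]}; |τ_Q| = 4.

Equivalence classes: [95=98], [96=97].
Quotient map π: X → X/∼ sends 95 ↦ [95=98], 96 ↦ [96=97], 97 ↦ [96=97], 98 ↦ [95=98].
For each subset V ⊆ X/∼, compute π^{-1}(V) ⊆ X and check whether π^{-1}(V) ∈ τ. V is open in τ_Q iff π^{-1}(V) ∈ τ.
  V = {}: π^{-1}(V) = ∅ ∈ τ ✓.
  V = {[95=98]}: π^{-1}(V) = {95, 98} ∈ τ ✓.
  V = {[96=97]}: π^{-1}(V) = {96, 97} ∈ τ ✓.
  V = {[95=98], [96=97]}: π^{-1}(V) = {95, 96, 97, 98} ∈ τ ✓.
Open sets in the quotient: τ_Q = {{}, {[95=98]}, {[96=97]}, {[95=98], [96=97]}} (4 elements).


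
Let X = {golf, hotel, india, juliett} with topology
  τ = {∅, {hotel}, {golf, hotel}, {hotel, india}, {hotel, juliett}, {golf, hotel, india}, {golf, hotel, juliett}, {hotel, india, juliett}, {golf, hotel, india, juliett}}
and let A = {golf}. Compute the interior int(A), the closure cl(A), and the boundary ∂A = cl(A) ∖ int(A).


int(A) = ∅, cl(A) = {golf}, ∂A = {golf}.

Closed sets in (X, τ) are complements of opens:
  closed(X, τ) = {∅, {golf}, {india}, {juliett}, {golf, india}, {golf, juliett}, {india, juliett}, {golf, india, juliett}, {golf, hotel, india, juliett}}.
int(A) = ⋃ {U ∈ τ : U ⊆ A}. Opens contained in A: ∅.
Taking the union of these: int(A) = ∅.
cl(A) = ⋂ {C closed : A ⊆ C}. Closed sets containing A: {golf}, {golf, india}, {golf, juliett}, {golf, india, juliett}, {golf, hotel, india, juliett}.
Intersecting these: cl(A) = {golf}.
∂A = cl(A) ∖ int(A) = {golf} ∖ ∅ = {golf}.


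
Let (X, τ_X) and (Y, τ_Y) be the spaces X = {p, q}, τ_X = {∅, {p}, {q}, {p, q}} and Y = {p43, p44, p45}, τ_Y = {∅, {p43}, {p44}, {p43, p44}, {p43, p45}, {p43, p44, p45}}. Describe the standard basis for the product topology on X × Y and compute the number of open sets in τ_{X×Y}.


Basis B = {∅ × ∅, {p} × {p43}, {p} × {p44}, {q} × {p43}, {q} × {p44}, {p} × {p43, p44}, {p} × {p43, p45}, {p, q} × {p43}, {p, q} × {p44}, {q} × {p43, p44}, {q} × {p43, p45}, {p} × {p43, p44, p45}, {q} × {p43, p44, p45}, {p, q} × {p43, p44}, {p, q} × {p43, p45}, {p, q} × {p43, p44, p45}}; |τ_{X×Y}| = 36.

Enumerate products U × V with U ∈ τ_X, V ∈ τ_Y (deduplicated):
  ∅ × ∅ = {} (∅)
  {p} × {p43} = {(p,p43)}
  {p} × {p44} = {(p,p44)}
  {q} × {p43} = {(q,p43)}
  {q} × {p44} = {(q,p44)}
  {p} × {p43, p44} = {(p,p43), (p,p44)}
  {p} × {p43, p45} = {(p,p43), (p,p45)}
  {p, q} × {p43} = {(p,p43), (q,p43)}
  {p, q} × {p44} = {(p,p44), (q,p44)}
  {q} × {p43, p44} = {(q,p43), (q,p44)}
  {q} × {p43, p45} = {(q,p43), (q,p45)}
  {p} × {p43, p44, p45} = {(p,p43), (p,p44), (p,p45)}
  {q} × {p43, p44, p45} = {(q,p43), (q,p44), (q,p45)}
  {p, q} × {p43, p44} = {(p,p43), (p,p44), (q,p43), (q,p44)}
  {p, q} × {p43, p45} = {(p,p43), (p,p45), (q,p43), (q,p45)}
  {p, q} × {p43, p44, p45} = {(p,p43), (p,p44), (p,p45), (q,p43), (q,p44), (q,p45)}
These 16 distinct sets form the basis B.
Close under arbitrary unions to get τ_{X×Y}; counting gives |τ_{X×Y}| = 36.


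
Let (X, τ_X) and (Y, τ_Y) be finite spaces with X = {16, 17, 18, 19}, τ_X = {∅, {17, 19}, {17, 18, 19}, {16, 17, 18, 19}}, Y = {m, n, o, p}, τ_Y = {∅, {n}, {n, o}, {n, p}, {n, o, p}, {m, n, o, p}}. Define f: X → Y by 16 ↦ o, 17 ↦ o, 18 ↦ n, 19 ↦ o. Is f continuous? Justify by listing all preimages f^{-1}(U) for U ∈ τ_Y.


f is NOT continuous.

Compute f^{-1}(U) for each U ∈ τ_Y:
  U = ∅: f^{-1}(U) = ∅ ∈ τ_X ✓.
  U = {n}: f^{-1}(U) = {18} ∉ τ_X ✗.
  U = {n, o}: f^{-1}(U) = {16, 17, 18, 19} ∈ τ_X ✓.
  U = {n, p}: f^{-1}(U) = {18} ∉ τ_X ✗.
  U = {n, o, p}: f^{-1}(U) = {16, 17, 18, 19} ∈ τ_X ✓.
  U = {m, n, o, p}: f^{-1}(U) = {16, 17, 18, 19} ∈ τ_X ✓.
Found U = {n} with f^{-1}(U) = {18} not in τ_X. Therefore f is NOT continuous.
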